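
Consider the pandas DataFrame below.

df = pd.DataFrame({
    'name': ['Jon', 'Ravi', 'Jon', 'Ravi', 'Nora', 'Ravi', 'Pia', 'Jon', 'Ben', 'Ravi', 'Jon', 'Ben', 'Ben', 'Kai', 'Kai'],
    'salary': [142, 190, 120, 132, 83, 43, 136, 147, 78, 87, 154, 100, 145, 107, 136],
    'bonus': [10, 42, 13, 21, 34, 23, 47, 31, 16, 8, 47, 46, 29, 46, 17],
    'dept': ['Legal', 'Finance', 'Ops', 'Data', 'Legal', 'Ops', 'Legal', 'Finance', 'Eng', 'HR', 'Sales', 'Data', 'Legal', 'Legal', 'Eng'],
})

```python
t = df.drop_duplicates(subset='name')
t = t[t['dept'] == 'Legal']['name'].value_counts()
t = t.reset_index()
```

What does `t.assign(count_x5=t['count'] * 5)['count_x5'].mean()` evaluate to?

drop duplicate name (keep=first):
    name  salary  bonus     dept
0    Jon     142     10    Legal
1   Ravi     190     42  Finance
4   Nora      83     34    Legal
6    Pia     136     47    Legal
8    Ben      78     16      Eng
13   Kai     107     46    Legal
filter rows where dept == 'Legal':
    name  salary  bonus   dept
0    Jon     142     10  Legal
4   Nora      83     34  Legal
6    Pia     136     47  Legal
13   Kai     107     46  Legal
value_counts of name:
name
Jon     1
Nora    1
Pia     1
Kai     1
Name: count, dtype: int64
reset_index():
   name  count
0   Jon      1
1  Nora      1
2   Pia      1
3   Kai      1
add column count_x5 = t['count'] * 5:
   name  count  count_x5
0   Jon      1         5
1  Nora      1         5
2   Pia      1         5
3   Kai      1         5

5.0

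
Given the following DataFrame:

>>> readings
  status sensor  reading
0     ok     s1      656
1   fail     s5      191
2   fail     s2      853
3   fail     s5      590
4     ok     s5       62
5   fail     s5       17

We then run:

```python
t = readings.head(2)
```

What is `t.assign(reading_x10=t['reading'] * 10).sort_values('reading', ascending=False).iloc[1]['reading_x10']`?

take first 2 rows:
  status sensor  reading
0     ok     s1      656
1   fail     s5      191
add column reading_x10 = t['reading'] * 10:
  status sensor  reading  reading_x10
0     ok     s1      656         6560
1   fail     s5      191         1910
sort by reading descending:
  status sensor  reading  reading_x10
0     ok     s1      656         6560
1   fail     s5      191         1910
Taking the value at position 1, column 'reading_x10' gives 1910.

1910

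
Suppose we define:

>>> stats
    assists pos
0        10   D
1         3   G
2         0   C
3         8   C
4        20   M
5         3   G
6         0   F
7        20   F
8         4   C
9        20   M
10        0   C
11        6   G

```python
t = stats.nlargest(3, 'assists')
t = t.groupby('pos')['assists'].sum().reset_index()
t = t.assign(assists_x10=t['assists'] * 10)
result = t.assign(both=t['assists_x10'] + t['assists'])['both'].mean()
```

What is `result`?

330.0

take 3 rows with largest assists:
   assists pos
4       20   M
7       20   F
9       20   M
group by pos, sum of assists:
pos
F    20
M    40
Name: assists, dtype: int64
reset_index():
  pos  assists
0   F       20
1   M       40
add column assists_x10 = t['assists'] * 10:
  pos  assists  assists_x10
0   F       20          200
1   M       40          400
add column both = t['assists_x10'] + t['assists']:
  pos  assists  assists_x10  both
0   F       20          200   220
1   M       40          400   440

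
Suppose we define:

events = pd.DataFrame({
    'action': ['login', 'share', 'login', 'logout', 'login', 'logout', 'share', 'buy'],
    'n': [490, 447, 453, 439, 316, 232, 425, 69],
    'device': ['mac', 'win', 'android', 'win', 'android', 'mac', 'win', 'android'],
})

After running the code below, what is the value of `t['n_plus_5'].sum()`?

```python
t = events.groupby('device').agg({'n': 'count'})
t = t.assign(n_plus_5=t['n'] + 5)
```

23

group by device, count of n:
         n
device    
android  3
mac      2
win      3
add column n_plus_5 = t['n'] + 5:
         n  n_plus_5
device              
android  3         8
mac      2         7
win      3         8
sum of column 'n_plus_5' → 23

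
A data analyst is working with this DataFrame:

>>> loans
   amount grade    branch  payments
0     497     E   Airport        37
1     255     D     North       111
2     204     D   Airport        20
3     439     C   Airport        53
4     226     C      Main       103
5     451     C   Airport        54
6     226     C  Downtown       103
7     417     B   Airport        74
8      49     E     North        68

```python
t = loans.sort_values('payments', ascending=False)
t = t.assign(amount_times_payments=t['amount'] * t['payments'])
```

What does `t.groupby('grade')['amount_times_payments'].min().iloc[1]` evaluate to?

sort by payments descending:
   amount grade    branch  payments
1     255     D     North       111
4     226     C      Main       103
6     226     C  Downtown       103
7     417     B   Airport        74
8      49     E     North        68
5     451     C   Airport        54
3     439     C   Airport        53
0     497     E   Airport        37
2     204     D   Airport        20
add column amount_times_payments = t['amount'] * t['payments']:
   amount grade    branch  payments  amount_times_payments
1     255     D     North       111                  28305
4     226     C      Main       103                  23278
6     226     C  Downtown       103                  23278
7     417     B   Airport        74                  30858
8      49     E     North        68                   3332
5     451     C   Airport        54                  24354
3     439     C   Airport        53                  23267
0     497     E   Airport        37                  18389
2     204     D   Airport        20                   4080
group by grade, min of amount_times_payments:
grade
B    30858
C    23267
D     4080
E     3332
Name: amount_times_payments, dtype: int64

23267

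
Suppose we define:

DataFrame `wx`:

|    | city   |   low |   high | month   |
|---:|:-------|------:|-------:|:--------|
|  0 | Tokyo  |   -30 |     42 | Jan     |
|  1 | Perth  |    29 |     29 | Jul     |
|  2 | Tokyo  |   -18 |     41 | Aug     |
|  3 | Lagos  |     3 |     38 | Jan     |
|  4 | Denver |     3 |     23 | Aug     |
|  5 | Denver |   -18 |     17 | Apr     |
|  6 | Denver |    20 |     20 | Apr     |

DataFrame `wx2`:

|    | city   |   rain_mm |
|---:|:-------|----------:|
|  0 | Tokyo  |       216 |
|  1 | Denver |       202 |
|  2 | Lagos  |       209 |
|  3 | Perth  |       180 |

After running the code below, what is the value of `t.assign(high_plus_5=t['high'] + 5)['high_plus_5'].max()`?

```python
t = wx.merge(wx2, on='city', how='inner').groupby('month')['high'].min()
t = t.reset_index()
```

merge on 'city' (how='inner') → 7 rows:
     city  low  high month  rain_mm
0   Tokyo  -30    42   Jan      216
1   Perth   29    29   Jul      180
2   Tokyo  -18    41   Aug      216
3   Lagos    3    38   Jan      209
4  Denver    3    23   Aug      202
5  Denver  -18    17   Apr      202
6  Denver   20    20   Apr      202
group by month, min of high:
month
Apr    17
Aug    23
Jan    38
Jul    29
Name: high, dtype: int64
reset_index():
  month  high
0   Apr    17
1   Aug    23
2   Jan    38
3   Jul    29
add column high_plus_5 = t['high'] + 5:
  month  high  high_plus_5
0   Apr    17           22
1   Aug    23           28
2   Jan    38           43
3   Jul    29           34
Hence 43.

43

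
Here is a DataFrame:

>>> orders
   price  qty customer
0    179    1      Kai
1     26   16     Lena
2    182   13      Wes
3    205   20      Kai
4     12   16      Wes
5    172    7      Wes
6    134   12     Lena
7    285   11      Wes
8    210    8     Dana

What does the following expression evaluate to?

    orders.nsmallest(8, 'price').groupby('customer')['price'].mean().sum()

take 8 rows with smallest price:
   price  qty customer
4     12   16      Wes
1     26   16     Lena
6    134   12     Lena
5    172    7      Wes
0    179    1      Kai
2    182   13      Wes
3    205   20      Kai
8    210    8     Dana
group by customer, mean of price:
customer
Dana    210.0
Kai     192.0
Lena     80.0
Wes     122.0
Name: price, dtype: float64
Then the sum of the resulting series: 604.0

604.0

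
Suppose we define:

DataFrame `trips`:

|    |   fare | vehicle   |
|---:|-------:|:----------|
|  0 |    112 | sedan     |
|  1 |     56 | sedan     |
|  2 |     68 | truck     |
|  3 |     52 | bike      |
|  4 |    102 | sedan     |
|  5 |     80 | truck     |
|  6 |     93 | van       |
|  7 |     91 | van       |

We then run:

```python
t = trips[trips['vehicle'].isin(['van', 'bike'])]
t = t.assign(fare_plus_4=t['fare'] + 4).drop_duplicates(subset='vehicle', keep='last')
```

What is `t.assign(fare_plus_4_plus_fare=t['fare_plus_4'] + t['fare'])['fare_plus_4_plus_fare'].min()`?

108

filter rows where vehicle in ['van', 'bike']:
   fare vehicle
3    52    bike
6    93     van
7    91     van
add column fare_plus_4 = t['fare'] + 4:
   fare vehicle  fare_plus_4
3    52    bike           56
6    93     van           97
7    91     van           95
drop duplicate vehicle (keep=last):
   fare vehicle  fare_plus_4
3    52    bike           56
7    91     van           95
add column fare_plus_4_plus_fare = t['fare_plus_4'] + t['fare']:
   fare vehicle  fare_plus_4  fare_plus_4_plus_fare
3    52    bike           56                    108
7    91     van           95                    186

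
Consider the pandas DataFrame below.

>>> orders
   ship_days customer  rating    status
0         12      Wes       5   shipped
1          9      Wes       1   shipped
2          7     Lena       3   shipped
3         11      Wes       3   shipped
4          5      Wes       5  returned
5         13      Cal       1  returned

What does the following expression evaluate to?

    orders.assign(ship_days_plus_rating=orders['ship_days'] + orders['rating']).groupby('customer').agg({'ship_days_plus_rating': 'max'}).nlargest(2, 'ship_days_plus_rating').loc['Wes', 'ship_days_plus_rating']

add column ship_days_plus_rating = orders['ship_days'] + orders['rating']:
   ship_days customer  rating    status  ship_days_plus_rating
0         12      Wes       5   shipped                     17
1          9      Wes       1   shipped                     10
2          7     Lena       3   shipped                     10
3         11      Wes       3   shipped                     14
4          5      Wes       5  returned                     10
5         13      Cal       1  returned                     14
group by customer, max of ship_days_plus_rating:
          ship_days_plus_rating
customer                       
Cal                          14
Lena                         10
Wes                          17
take 2 rows with largest ship_days_plus_rating:
          ship_days_plus_rating
customer                       
Wes                          17
Cal                          14
value at row 'Wes', column 'ship_days_plus_rating' → 17

17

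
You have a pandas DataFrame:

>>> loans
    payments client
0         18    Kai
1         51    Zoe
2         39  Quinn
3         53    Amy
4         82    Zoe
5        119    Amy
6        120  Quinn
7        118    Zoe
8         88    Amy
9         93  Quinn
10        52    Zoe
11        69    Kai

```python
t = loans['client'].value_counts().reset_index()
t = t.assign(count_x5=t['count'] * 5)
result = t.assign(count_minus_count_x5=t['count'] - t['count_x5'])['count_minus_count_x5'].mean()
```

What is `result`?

-12.0

value_counts of client:
client
Zoe      4
Quinn    3
Amy      3
Kai      2
Name: count, dtype: int64
reset_index():
  client  count
0    Zoe      4
1  Quinn      3
2    Amy      3
3    Kai      2
add column count_x5 = t['count'] * 5:
  client  count  count_x5
0    Zoe      4        20
1  Quinn      3        15
2    Amy      3        15
3    Kai      2        10
add column count_minus_count_x5 = t['count'] - t['count_x5']:
  client  count  count_x5  count_minus_count_x5
0    Zoe      4        20                   -16
1  Quinn      3        15                   -12
2    Amy      3        15                   -12
3    Kai      2        10                    -8
Hence -12.0.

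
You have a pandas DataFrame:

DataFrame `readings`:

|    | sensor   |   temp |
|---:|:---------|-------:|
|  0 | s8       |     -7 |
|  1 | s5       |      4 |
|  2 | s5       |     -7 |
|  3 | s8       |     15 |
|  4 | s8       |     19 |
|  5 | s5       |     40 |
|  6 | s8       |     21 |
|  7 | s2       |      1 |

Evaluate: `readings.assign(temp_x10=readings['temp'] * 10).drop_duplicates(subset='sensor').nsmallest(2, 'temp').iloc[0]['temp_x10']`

add column temp_x10 = readings['temp'] * 10:
  sensor  temp  temp_x10
0     s8    -7       -70
1     s5     4        40
2     s5    -7       -70
3     s8    15       150
4     s8    19       190
5     s5    40       400
6     s8    21       210
7     s2     1        10
drop duplicate sensor (keep=first):
  sensor  temp  temp_x10
0     s8    -7       -70
1     s5     4        40
7     s2     1        10
take 2 rows with smallest temp:
  sensor  temp  temp_x10
0     s8    -7       -70
7     s2     1        10
Finally, value at position 0, column 'temp_x10' = -70.

-70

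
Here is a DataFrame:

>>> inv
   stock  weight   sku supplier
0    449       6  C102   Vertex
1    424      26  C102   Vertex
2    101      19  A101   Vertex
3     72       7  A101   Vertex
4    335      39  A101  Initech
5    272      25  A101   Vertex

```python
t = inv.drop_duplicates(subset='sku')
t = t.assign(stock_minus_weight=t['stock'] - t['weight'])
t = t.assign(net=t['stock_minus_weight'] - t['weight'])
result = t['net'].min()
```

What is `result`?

drop duplicate sku (keep=first):
   stock  weight   sku supplier
0    449       6  C102   Vertex
2    101      19  A101   Vertex
add column stock_minus_weight = t['stock'] - t['weight']:
   stock  weight   sku supplier  stock_minus_weight
0    449       6  C102   Vertex                 443
2    101      19  A101   Vertex                  82
add column net = t['stock_minus_weight'] - t['weight']:
   stock  weight   sku supplier  stock_minus_weight  net
0    449       6  C102   Vertex                 443  437
2    101      19  A101   Vertex                  82   63
Taking the min of column 'net' gives 63.

63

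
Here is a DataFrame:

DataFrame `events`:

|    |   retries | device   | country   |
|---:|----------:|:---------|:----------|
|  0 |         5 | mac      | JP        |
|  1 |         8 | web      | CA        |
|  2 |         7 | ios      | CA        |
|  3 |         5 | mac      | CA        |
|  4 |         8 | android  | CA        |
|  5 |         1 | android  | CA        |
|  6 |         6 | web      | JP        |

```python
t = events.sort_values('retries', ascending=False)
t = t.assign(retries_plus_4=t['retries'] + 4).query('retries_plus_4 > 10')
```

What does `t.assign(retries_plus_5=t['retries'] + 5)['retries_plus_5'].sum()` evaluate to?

sort by retries descending:
   retries   device country
1        8      web      CA
4        8  android      CA
2        7      ios      CA
6        6      web      JP
0        5      mac      JP
3        5      mac      CA
5        1  android      CA
add column retries_plus_4 = t['retries'] + 4:
   retries   device country  retries_plus_4
1        8      web      CA              12
4        8  android      CA              12
2        7      ios      CA              11
6        6      web      JP              10
0        5      mac      JP               9
3        5      mac      CA               9
5        1  android      CA               5
filter rows where retries_plus_4 > 10:
   retries   device country  retries_plus_4
1        8      web      CA              12
4        8  android      CA              12
2        7      ios      CA              11
add column retries_plus_5 = t['retries'] + 5:
   retries   device country  retries_plus_4  retries_plus_5
1        8      web      CA              12              13
4        8  android      CA              12              13
2        7      ios      CA              11              12
So sum() = 38.

38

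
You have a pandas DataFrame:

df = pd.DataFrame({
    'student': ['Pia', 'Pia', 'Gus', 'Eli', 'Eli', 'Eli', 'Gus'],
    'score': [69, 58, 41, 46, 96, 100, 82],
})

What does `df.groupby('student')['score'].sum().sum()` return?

492

group by student, sum of score:
student
Eli    242
Gus    123
Pia    127
Name: score, dtype: int64
Finally, sum of the resulting series = 492.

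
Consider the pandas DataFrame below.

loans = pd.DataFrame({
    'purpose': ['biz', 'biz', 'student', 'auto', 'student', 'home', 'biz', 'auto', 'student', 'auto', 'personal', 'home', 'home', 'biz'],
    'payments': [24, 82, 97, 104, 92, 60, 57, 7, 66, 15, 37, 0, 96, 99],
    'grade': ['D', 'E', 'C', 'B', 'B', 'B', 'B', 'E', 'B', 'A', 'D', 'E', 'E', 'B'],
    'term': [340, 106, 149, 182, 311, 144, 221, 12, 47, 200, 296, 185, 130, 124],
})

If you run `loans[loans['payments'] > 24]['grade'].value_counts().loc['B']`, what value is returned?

filter rows where payments > 24:
     purpose  payments grade  term
1        biz        82     E   106
2    student        97     C   149
3       auto       104     B   182
4    student        92     B   311
5       home        60     B   144
6        biz        57     B   221
8    student        66     B    47
10  personal        37     D   296
12      home        96     E   130
13       biz        99     B   124
value_counts of grade:
grade
B    6
E    2
C    1
D    1
Name: count, dtype: int64
So loc['B'] = 6.

6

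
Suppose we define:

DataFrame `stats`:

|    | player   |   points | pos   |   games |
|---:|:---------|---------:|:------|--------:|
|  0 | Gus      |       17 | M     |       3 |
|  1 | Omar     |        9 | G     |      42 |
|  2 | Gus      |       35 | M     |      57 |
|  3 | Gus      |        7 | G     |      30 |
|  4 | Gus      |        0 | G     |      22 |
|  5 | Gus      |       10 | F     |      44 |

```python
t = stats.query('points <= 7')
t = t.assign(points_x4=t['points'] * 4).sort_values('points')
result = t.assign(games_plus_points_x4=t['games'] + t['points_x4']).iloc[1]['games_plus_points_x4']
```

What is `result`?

filter rows where points <= 7:
  player  points pos  games
3    Gus       7   G     30
4    Gus       0   G     22
add column points_x4 = t['points'] * 4:
  player  points pos  games  points_x4
3    Gus       7   G     30         28
4    Gus       0   G     22          0
sort by points:
  player  points pos  games  points_x4
4    Gus       0   G     22          0
3    Gus       7   G     30         28
add column games_plus_points_x4 = t['games'] + t['points_x4']:
  player  points pos  games  points_x4  games_plus_points_x4
4    Gus       0   G     22          0                    22
3    Gus       7   G     30         28                    58

58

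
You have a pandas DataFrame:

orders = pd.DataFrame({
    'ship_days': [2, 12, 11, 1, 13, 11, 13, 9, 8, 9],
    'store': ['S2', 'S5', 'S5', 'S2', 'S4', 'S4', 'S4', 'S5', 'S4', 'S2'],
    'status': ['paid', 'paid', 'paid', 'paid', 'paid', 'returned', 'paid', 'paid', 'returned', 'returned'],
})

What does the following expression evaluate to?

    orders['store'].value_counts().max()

4

value_counts of store:
store
S4    4
S2    3
S5    3
Name: count, dtype: int64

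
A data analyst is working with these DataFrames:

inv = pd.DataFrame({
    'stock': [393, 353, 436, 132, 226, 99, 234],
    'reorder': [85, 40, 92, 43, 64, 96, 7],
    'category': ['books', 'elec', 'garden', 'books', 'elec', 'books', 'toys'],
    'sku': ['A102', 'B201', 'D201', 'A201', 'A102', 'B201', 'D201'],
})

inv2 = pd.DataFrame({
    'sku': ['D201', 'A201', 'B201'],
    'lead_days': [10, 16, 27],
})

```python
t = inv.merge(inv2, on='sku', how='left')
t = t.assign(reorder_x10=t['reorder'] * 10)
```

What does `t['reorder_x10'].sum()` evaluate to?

merge on 'sku' (how='left') → 7 rows:
   stock  reorder category   sku  lead_days
0    393       85    books  A102        NaN
1    353       40     elec  B201       27.0
2    436       92   garden  D201       10.0
3    132       43    books  A201       16.0
4    226       64     elec  A102        NaN
5     99       96    books  B201       27.0
6    234        7     toys  D201       10.0
add column reorder_x10 = t['reorder'] * 10:
   stock  reorder category   sku  lead_days  reorder_x10
0    393       85    books  A102        NaN          850
1    353       40     elec  B201       27.0          400
2    436       92   garden  D201       10.0          920
3    132       43    books  A201       16.0          430
4    226       64     elec  A102        NaN          640
5     99       96    books  B201       27.0          960
6    234        7     toys  D201       10.0           70

4270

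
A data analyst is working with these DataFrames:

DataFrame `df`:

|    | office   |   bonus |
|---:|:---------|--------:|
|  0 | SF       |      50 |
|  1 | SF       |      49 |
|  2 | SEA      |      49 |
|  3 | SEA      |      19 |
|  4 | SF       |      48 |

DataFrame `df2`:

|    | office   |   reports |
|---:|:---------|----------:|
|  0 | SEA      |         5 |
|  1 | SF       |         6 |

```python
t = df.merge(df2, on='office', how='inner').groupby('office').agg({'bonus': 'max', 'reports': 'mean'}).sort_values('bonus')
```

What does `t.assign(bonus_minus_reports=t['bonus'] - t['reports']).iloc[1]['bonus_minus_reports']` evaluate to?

merge on 'office' (how='inner') → 5 rows:
  office  bonus  reports
0     SF     50        6
1     SF     49        6
2    SEA     49        5
3    SEA     19        5
4     SF     48        6
group by office: max(bonus), mean(reports):
        bonus  reports
office                
SEA        49      5.0
SF         50      6.0
sort by bonus:
        bonus  reports
office                
SEA        49      5.0
SF         50      6.0
add column bonus_minus_reports = t['bonus'] - t['reports']:
        bonus  reports  bonus_minus_reports
office                                     
SEA        49      5.0                 44.0
SF         50      6.0                 44.0
So iloc[1]['bonus_minus_reports'] = 44.0.

44.0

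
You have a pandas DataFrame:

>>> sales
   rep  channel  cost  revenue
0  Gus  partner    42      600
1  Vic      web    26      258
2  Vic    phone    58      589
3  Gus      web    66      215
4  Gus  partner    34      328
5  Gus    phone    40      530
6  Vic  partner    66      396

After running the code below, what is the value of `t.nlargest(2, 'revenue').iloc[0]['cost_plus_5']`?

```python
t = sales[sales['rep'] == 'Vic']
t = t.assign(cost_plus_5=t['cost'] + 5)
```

filter rows where rep == 'Vic':
   rep  channel  cost  revenue
1  Vic      web    26      258
2  Vic    phone    58      589
6  Vic  partner    66      396
add column cost_plus_5 = t['cost'] + 5:
   rep  channel  cost  revenue  cost_plus_5
1  Vic      web    26      258           31
2  Vic    phone    58      589           63
6  Vic  partner    66      396           71
take 2 rows with largest revenue:
   rep  channel  cost  revenue  cost_plus_5
2  Vic    phone    58      589           63
6  Vic  partner    66      396           71
So iloc[0]['cost_plus_5'] = 63.

63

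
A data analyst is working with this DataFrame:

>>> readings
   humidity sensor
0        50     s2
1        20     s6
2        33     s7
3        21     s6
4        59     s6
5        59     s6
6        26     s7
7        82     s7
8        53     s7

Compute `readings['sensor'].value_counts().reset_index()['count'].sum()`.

9

value_counts of sensor:
sensor
s6    4
s7    4
s2    1
Name: count, dtype: int64
reset_index():
  sensor  count
0     s6      4
1     s7      4
2     s2      1
Then the sum of column 'count': 9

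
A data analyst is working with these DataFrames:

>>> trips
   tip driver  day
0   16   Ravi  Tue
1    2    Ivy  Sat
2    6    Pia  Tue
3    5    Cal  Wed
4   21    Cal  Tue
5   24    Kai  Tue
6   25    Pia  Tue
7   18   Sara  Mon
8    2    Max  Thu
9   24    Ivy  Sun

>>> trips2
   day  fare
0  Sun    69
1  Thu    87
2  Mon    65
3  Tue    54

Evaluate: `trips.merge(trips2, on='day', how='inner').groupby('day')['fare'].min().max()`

87

merge on 'day' (how='inner') → 8 rows:
   tip driver  day  fare
0   16   Ravi  Tue    54
1    6    Pia  Tue    54
2   21    Cal  Tue    54
3   24    Kai  Tue    54
4   25    Pia  Tue    54
5   18   Sara  Mon    65
6    2    Max  Thu    87
7   24    Ivy  Sun    69
group by day, min of fare:
day
Mon    65
Sun    69
Thu    87
Tue    54
Name: fare, dtype: int64
Taking the max of the resulting series gives 87.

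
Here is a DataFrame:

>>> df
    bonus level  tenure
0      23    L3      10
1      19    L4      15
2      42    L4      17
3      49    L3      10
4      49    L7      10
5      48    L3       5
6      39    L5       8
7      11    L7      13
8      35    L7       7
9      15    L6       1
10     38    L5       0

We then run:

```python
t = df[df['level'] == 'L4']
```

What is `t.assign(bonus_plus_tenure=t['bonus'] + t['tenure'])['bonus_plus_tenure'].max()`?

filter rows where level == 'L4':
   bonus level  tenure
1     19    L4      15
2     42    L4      17
add column bonus_plus_tenure = t['bonus'] + t['tenure']:
   bonus level  tenure  bonus_plus_tenure
1     19    L4      15                 34
2     42    L4      17                 59
So max() = 59.

59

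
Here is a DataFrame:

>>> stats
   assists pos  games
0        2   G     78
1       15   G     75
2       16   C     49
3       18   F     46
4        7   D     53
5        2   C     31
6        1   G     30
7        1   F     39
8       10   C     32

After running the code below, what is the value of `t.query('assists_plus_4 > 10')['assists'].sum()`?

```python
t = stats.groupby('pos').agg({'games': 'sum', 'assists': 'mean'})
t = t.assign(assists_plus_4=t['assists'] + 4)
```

group by pos: sum(games), mean(assists):
     games   assists
pos                 
C      112  9.333333
D       53  7.000000
F       85  9.500000
G      183  6.000000
add column assists_plus_4 = t['assists'] + 4:
     games   assists  assists_plus_4
pos                                 
C      112  9.333333       13.333333
D       53  7.000000       11.000000
F       85  9.500000       13.500000
G      183  6.000000       10.000000
filter rows where assists_plus_4 > 10:
     games   assists  assists_plus_4
pos                                 
C      112  9.333333       13.333333
D       53  7.000000       11.000000
F       85  9.500000       13.500000
Taking the sum of column 'assists' gives 25.8333333333.

25.8333333333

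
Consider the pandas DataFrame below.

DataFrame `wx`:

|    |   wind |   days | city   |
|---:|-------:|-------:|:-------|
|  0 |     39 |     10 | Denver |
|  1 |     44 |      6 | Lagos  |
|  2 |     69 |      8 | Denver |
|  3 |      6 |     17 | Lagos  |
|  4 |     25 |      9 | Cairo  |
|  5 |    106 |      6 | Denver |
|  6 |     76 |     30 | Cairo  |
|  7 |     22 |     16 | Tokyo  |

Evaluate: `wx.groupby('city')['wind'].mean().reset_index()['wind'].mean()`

group by city, mean of wind:
city
Cairo     50.500000
Denver    71.333333
Lagos     25.000000
Tokyo     22.000000
Name: wind, dtype: float64
reset_index():
     city       wind
0   Cairo  50.500000
1  Denver  71.333333
2   Lagos  25.000000
3   Tokyo  22.000000
Then the mean of column 'wind': 42.2083333333

42.2083333333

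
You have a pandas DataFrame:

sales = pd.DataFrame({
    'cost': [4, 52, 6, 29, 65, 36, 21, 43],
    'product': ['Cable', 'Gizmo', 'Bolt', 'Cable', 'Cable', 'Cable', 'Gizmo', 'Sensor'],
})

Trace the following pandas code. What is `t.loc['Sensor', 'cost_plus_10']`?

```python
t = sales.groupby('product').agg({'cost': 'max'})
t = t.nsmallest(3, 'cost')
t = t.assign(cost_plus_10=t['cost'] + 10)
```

group by product, max of cost:
         cost
product      
Bolt        6
Cable      65
Gizmo      52
Sensor     43
take 3 rows with smallest cost:
         cost
product      
Bolt        6
Sensor     43
Gizmo      52
add column cost_plus_10 = t['cost'] + 10:
         cost  cost_plus_10
product                    
Bolt        6            16
Sensor     43            53
Gizmo      52            62

53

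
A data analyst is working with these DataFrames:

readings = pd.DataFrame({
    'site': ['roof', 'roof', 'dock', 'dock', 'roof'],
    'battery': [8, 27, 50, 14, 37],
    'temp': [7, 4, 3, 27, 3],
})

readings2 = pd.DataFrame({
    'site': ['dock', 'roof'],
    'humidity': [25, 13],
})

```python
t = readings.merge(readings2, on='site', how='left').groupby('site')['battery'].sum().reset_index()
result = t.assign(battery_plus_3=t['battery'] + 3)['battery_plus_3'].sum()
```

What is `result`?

merge on 'site' (how='left') → 5 rows:
   site  battery  temp  humidity
0  roof        8     7        13
1  roof       27     4        13
2  dock       50     3        25
3  dock       14    27        25
4  roof       37     3        13
group by site, sum of battery:
site
dock    64
roof    72
Name: battery, dtype: int64
reset_index():
   site  battery
0  dock       64
1  roof       72
add column battery_plus_3 = t['battery'] + 3:
   site  battery  battery_plus_3
0  dock       64              67
1  roof       72              75
sum of column 'battery_plus_3' → 142

142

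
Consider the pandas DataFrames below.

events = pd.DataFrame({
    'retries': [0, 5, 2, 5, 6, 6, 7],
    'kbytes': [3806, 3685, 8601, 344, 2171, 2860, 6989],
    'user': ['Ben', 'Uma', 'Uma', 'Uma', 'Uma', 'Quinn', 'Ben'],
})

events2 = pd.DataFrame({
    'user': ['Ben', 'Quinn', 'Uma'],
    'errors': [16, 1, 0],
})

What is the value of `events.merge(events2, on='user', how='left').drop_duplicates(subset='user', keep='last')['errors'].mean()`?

merge on 'user' (how='left') → 7 rows:
   retries  kbytes   user  errors
0        0    3806    Ben      16
1        5    3685    Uma       0
2        2    8601    Uma       0
3        5     344    Uma       0
4        6    2171    Uma       0
5        6    2860  Quinn       1
6        7    6989    Ben      16
drop duplicate user (keep=last):
   retries  kbytes   user  errors
4        6    2171    Uma       0
5        6    2860  Quinn       1
6        7    6989    Ben      16
So mean() = 5.66666666667.

5.66666666667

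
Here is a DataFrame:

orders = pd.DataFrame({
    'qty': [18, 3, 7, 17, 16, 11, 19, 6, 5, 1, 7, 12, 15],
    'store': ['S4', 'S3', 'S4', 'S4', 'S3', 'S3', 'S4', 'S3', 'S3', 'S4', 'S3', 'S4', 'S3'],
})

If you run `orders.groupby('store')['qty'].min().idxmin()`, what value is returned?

group by store, min of qty:
store
S3    3
S4    1
Name: qty, dtype: int64
Reading off the label with the smallest value, we get S4.

S4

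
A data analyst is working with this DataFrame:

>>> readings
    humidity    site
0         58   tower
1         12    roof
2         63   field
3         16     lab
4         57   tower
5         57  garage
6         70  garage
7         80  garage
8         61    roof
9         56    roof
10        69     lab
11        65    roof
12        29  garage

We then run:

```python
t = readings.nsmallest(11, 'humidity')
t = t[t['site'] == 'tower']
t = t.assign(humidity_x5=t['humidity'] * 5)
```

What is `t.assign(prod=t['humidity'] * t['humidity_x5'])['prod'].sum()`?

take 11 rows with smallest humidity:
    humidity    site
1         12    roof
3         16     lab
12        29  garage
9         56    roof
4         57   tower
5         57  garage
0         58   tower
8         61    roof
2         63   field
11        65    roof
10        69     lab
filter rows where site == 'tower':
   humidity   site
4        57  tower
0        58  tower
add column humidity_x5 = t['humidity'] * 5:
   humidity   site  humidity_x5
4        57  tower          285
0        58  tower          290
add column prod = t['humidity'] * t['humidity_x5']:
   humidity   site  humidity_x5   prod
4        57  tower          285  16245
0        58  tower          290  16820

33065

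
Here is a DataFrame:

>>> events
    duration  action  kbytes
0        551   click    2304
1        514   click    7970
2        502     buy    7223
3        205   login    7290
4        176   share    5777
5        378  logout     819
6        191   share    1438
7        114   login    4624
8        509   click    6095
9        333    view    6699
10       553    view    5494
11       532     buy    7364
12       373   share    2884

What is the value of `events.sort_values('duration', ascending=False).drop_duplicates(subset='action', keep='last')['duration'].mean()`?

335.333333333

sort by duration descending:
    duration  action  kbytes
10       553    view    5494
0        551   click    2304
11       532     buy    7364
1        514   click    7970
8        509   click    6095
2        502     buy    7223
5        378  logout     819
12       373   share    2884
9        333    view    6699
3        205   login    7290
6        191   share    1438
4        176   share    5777
7        114   login    4624
drop duplicate action (keep=last):
   duration  action  kbytes
8       509   click    6095
2       502     buy    7223
5       378  logout     819
9       333    view    6699
4       176   share    5777
7       114   login    4624
Reading off the mean of column 'duration', we get 335.333333333.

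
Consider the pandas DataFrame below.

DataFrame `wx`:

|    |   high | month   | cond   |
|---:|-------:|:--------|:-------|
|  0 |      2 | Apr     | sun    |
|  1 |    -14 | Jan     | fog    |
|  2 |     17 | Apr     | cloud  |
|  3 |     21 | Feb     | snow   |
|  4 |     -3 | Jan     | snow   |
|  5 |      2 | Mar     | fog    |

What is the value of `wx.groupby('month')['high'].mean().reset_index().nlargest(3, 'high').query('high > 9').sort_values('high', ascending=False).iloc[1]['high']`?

group by month, mean of high:
month
Apr     9.5
Feb    21.0
Jan    -8.5
Mar     2.0
Name: high, dtype: float64
reset_index():
  month  high
0   Apr   9.5
1   Feb  21.0
2   Jan  -8.5
3   Mar   2.0
take 3 rows with largest high:
  month  high
1   Feb  21.0
0   Apr   9.5
3   Mar   2.0
filter rows where high > 9:
  month  high
1   Feb  21.0
0   Apr   9.5
sort by high descending:
  month  high
1   Feb  21.0
0   Apr   9.5
Then the value at position 1, column 'high': 9.5

9.5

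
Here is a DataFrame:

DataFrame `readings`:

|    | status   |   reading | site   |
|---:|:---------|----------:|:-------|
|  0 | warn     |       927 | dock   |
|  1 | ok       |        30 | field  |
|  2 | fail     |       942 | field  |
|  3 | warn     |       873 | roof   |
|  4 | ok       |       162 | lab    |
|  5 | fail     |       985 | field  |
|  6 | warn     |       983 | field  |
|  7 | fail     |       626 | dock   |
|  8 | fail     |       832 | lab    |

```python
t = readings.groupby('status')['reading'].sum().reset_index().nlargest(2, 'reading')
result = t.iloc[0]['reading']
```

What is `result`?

group by status, sum of reading:
status
fail    3385
ok       192
warn    2783
Name: reading, dtype: int64
reset_index():
  status  reading
0   fail     3385
1     ok      192
2   warn     2783
take 2 rows with largest reading:
  status  reading
0   fail     3385
2   warn     2783
Taking the value at position 0, column 'reading' gives 3385.

3385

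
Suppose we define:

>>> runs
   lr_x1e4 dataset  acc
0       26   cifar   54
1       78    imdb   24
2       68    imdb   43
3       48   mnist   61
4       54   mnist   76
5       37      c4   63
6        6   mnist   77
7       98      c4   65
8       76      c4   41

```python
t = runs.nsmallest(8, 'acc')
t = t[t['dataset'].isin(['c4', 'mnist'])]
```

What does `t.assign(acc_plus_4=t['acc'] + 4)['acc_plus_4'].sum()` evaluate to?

326

take 8 rows with smallest acc:
   lr_x1e4 dataset  acc
1       78    imdb   24
8       76      c4   41
2       68    imdb   43
0       26   cifar   54
3       48   mnist   61
5       37      c4   63
7       98      c4   65
4       54   mnist   76
filter rows where dataset in ['c4', 'mnist']:
   lr_x1e4 dataset  acc
8       76      c4   41
3       48   mnist   61
5       37      c4   63
7       98      c4   65
4       54   mnist   76
add column acc_plus_4 = t['acc'] + 4:
   lr_x1e4 dataset  acc  acc_plus_4
8       76      c4   41          45
3       48   mnist   61          65
5       37      c4   63          67
7       98      c4   65          69
4       54   mnist   76          80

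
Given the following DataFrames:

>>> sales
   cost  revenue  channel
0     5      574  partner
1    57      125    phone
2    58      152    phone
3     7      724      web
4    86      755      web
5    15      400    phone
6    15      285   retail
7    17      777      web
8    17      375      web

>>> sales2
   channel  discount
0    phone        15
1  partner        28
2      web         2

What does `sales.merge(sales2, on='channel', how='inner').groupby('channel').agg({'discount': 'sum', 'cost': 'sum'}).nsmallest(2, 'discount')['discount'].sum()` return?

36

merge on 'channel' (how='inner') → 8 rows:
   cost  revenue  channel  discount
0     5      574  partner        28
1    57      125    phone        15
2    58      152    phone        15
3     7      724      web         2
4    86      755      web         2
5    15      400    phone        15
6    17      777      web         2
7    17      375      web         2
group by channel: sum(discount), sum(cost):
         discount  cost
channel                
partner        28     5
phone          45   130
web             8   127
take 2 rows with smallest discount:
         discount  cost
channel                
web             8   127
partner        28     5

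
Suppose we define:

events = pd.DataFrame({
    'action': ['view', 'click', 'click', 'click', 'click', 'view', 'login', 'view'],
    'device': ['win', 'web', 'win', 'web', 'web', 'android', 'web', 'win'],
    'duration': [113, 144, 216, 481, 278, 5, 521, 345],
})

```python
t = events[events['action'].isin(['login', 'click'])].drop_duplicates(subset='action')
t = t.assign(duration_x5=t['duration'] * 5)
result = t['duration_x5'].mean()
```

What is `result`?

filter rows where action in ['login', 'click']:
  action device  duration
1  click    web       144
2  click    win       216
3  click    web       481
4  click    web       278
6  login    web       521
drop duplicate action (keep=first):
  action device  duration
1  click    web       144
6  login    web       521
add column duration_x5 = t['duration'] * 5:
  action device  duration  duration_x5
1  click    web       144          720
6  login    web       521         2605
mean of column 'duration_x5' → 1662.5

1662.5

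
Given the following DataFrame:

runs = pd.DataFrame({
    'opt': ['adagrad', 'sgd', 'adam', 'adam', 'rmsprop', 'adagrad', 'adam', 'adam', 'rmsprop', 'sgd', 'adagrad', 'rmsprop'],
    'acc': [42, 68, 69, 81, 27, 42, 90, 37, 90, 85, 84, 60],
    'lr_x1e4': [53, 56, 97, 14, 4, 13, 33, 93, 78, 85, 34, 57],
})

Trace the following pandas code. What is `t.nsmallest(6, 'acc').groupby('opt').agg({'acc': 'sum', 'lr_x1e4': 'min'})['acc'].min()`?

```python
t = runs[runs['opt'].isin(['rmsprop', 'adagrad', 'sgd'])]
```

68

filter rows where opt in ['rmsprop', 'adagrad', 'sgd']:
        opt  acc  lr_x1e4
0   adagrad   42       53
1       sgd   68       56
4   rmsprop   27        4
5   adagrad   42       13
8   rmsprop   90       78
9       sgd   85       85
10  adagrad   84       34
11  rmsprop   60       57
take 6 rows with smallest acc:
        opt  acc  lr_x1e4
4   rmsprop   27        4
0   adagrad   42       53
5   adagrad   42       13
11  rmsprop   60       57
1       sgd   68       56
10  adagrad   84       34
group by opt: sum(acc), min(lr_x1e4):
         acc  lr_x1e4
opt                  
adagrad  168       13
rmsprop   87        4
sgd       68       56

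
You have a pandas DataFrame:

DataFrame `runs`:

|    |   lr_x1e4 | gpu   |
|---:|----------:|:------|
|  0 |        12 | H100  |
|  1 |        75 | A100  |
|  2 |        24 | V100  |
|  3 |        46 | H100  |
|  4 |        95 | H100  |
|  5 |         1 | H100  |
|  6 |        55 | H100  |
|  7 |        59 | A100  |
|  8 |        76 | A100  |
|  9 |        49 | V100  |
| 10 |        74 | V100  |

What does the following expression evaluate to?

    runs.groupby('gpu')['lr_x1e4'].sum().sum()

566

group by gpu, sum of lr_x1e4:
gpu
A100    210
H100    209
V100    147
Name: lr_x1e4, dtype: int64
Taking the sum of the resulting series gives 566.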